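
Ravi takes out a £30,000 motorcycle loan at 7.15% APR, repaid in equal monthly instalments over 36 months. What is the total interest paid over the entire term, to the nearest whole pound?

£3,421

Monthly rate = 7.15%/12 = 0.0059583; payment = 30,000 × 0.0059583 / (1 − (1+0.0059583)^−36) = £928.37.
Total paid = 36 × £928.37 = £33,421.32; interest = £33,421.32 − £30,000 = £3,421.32.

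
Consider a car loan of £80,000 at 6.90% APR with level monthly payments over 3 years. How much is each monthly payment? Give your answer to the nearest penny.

Monthly rate = 6.9%/12 = 0.0057500; payment = 80,000 × 0.0057500 / (1 − (1+0.0057500)^−36) = £2,466.51.

£2,466.51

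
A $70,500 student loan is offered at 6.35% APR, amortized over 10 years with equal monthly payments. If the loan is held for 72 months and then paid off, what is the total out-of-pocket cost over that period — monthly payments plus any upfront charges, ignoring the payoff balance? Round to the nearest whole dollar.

Monthly rate = 6.35%/12 = 0.0052917; payment = 70,500 × 0.0052917 / (1 − (1+0.0052917)^−120) = $795.14.
Total outlay = 72 × $795.14 = $57,250.08.

$57,250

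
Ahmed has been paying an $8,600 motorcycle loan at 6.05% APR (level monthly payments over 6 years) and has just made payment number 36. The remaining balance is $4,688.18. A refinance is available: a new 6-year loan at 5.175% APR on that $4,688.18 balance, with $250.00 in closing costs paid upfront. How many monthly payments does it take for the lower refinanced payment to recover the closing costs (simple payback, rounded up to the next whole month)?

Current payment = 8,600 × 6.05%/12 / (1 − (1+0.0050417)^−72) = $142.73.
Refinanced payment = 4,688.18 × 0.0043125 / (1 − (1+0.0043125)^−72) = $75.88.
Monthly savings = $142.73 − $75.88 = $66.85.
Break-even = $250.00 / $66.85 = 3.74 → 4 months.

4 months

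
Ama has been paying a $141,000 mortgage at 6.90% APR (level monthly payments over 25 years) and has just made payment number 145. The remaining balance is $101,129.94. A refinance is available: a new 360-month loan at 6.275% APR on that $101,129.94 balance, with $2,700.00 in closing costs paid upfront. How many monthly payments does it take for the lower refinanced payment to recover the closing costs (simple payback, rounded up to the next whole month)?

Current payment = 141,000 × 6.9%/12 / (1 − (1+0.0057500)^−300) = $987.58.
Refinanced payment = 101,129.94 × 0.0052292 / (1 − (1+0.0052292)^−360) = $624.32.
Monthly savings = $987.58 − $624.32 = $363.26.
Break-even = $2,700.00 / $363.26 = 7.43 → 8 months.

8 months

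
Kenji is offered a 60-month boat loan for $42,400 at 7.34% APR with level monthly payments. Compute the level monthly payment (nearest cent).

At 7.34% the monthly rate is 0.0061167, so the payment is 42,400 × 0.0061167 / (1 − 1.0061167^−60) = $846.39.

$846.39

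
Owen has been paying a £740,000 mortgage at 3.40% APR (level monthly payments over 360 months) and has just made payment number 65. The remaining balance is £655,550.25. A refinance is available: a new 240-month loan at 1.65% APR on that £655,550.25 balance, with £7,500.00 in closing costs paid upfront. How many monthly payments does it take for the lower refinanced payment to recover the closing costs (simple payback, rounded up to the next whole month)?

Current payment = 740,000 × 3.4%/12 / (1 − (1+0.0028333)^−360) = £3,281.76.
Refinanced payment = 655,550.25 × 0.0013750 / (1 − (1+0.0013750)^−240) = £3,208.75.
Monthly savings = £3,281.76 − £3,208.75 = £73.01.
Break-even = £7,500.00 / £73.01 = 102.73 → 103 months.

103 months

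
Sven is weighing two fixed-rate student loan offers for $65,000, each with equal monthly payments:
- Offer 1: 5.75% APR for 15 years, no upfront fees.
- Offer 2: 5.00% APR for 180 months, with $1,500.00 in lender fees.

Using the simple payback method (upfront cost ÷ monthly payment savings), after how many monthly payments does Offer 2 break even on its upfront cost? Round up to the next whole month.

59 months

Offer 1: monthly rate = 5.75%/12 = 0.0047917; payment = 65,000 × 0.0047917 / (1 − (1+0.0047917)^−180) = $539.77.
Offer 2: at 5.00% the monthly rate is 0.0041667, so the payment is 65,000 × 0.0041667 / (1 − 1.0041667^−180) = $514.02.
Monthly savings = $539.77 − $514.02 = $25.75.
Break-even = $1,500.00 / $25.75 = 58.25 → 59 months.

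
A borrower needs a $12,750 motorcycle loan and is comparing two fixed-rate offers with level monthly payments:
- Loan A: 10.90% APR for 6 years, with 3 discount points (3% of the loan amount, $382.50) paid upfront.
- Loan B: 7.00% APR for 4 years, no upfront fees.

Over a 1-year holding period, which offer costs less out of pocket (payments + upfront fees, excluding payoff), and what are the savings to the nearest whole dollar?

Loan A by $377

Loan A: at 10.90% the monthly rate is 0.0090833, so the payment is 12,750 × 0.0090833 / (1 − 1.0090833^−72) = $242.03.
Loan B: monthly rate = 7%/12 = 0.0058333; payment = 12,750 × 0.0058333 / (1 − (1+0.0058333)^−48) = $305.31.
Over 12 months: Loan A costs 12 × $242.03 + $382.50 = $3,286.86; Loan B costs 12 × $305.31 = $3,663.72.
Loan A is cheaper by $3,663.72 − $3,286.86 = $376.86.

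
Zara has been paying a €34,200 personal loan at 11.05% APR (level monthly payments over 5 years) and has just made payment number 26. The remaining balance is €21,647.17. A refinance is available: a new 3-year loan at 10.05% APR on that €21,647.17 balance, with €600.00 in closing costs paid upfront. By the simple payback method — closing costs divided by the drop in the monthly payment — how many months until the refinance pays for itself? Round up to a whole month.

Current payment = 34,200 × 11.05%/12 / (1 − (1+0.0092083)^−60) = €744.44.
Refinanced payment = 21,647.17 × 0.0083750 / (1 − (1+0.0083750)^−36) = €699.00.
Monthly savings = €744.44 − €699.00 = €45.44.
Break-even = €600.00 / €45.44 = 13.20 → 14 months.

14 months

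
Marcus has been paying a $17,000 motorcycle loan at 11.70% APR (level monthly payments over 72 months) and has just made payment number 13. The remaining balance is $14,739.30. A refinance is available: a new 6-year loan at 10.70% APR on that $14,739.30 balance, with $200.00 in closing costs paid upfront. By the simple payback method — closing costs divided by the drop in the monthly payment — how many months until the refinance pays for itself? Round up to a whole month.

Current payment = 17,000 × 11.7%/12 / (1 − (1+0.0097500)^−72) = $329.71.
Refinanced payment = 14,739.30 × 0.0089167 / (1 − (1+0.0089167)^−72) = $278.29.
Monthly savings = $329.71 − $278.29 = $51.42.
Break-even = $200.00 / $51.42 = 3.89 → 4 months.

4 months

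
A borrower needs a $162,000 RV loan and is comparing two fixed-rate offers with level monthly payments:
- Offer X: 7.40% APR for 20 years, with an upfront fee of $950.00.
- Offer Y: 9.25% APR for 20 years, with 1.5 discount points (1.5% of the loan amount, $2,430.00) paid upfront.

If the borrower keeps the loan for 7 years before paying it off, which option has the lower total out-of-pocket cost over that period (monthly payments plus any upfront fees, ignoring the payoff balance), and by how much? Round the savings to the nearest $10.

Offer X by $17,320

Offer X: monthly rate = 7.4%/12 = 0.0061667; payment = 162,000 × 0.0061667 / (1 − (1+0.0061667)^−240) = $1,295.17.
Offer Y: monthly rate = 9.25%/12 = 0.0077083; payment = 162,000 × 0.0077083 / (1 − (1+0.0077083)^−240) = $1,483.70.
Over 84 months: Offer X costs 84 × $1,295.17 + $950.00 = $109,744.28; Offer Y costs 84 × $1,483.70 + $2,430.00 = $127,060.80.
Offer X is cheaper by $127,060.80 − $109,744.28 = $17,316.52.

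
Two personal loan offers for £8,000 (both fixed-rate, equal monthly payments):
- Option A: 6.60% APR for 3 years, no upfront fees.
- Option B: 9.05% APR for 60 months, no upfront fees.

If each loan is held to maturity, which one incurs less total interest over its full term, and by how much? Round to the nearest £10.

Option A by £1,140

Option A: monthly rate = 6.6%/12 = 0.0055000; payment = 8,000 × 0.0055000 / (1 − (1+0.0055000)^−36) = £245.56.
Total interest on Option A = 36 × £245.56 − £8,000 = £840.16.
Option B: at 9.05% the monthly rate is 0.0075417, so the payment is 8,000 × 0.0075417 / (1 − 1.0075417^−60) = £166.26.
Total interest on Option B = 60 × £166.26 − £8,000 = £1,975.60.
Option A is lower by £1,135.44.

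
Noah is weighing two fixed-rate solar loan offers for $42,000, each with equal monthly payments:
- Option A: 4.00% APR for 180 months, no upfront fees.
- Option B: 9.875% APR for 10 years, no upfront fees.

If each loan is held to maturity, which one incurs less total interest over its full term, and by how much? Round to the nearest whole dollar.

Option A by $10,335

Option A: monthly rate = 4%/12 = 0.0033333; payment = 42,000 × 0.0033333 / (1 − (1+0.0033333)^−180) = $310.67.
Total interest on Option A = 180 × $310.67 − $42,000 = $13,920.60.
Option B: at 9.875% the monthly rate is 0.0082292, so the payment is 42,000 × 0.0082292 / (1 − 1.0082292^−120) = $552.13.
Total interest on Option B = 120 × $552.13 − $42,000 = $24,255.60.
Option A is lower by $10,335.00.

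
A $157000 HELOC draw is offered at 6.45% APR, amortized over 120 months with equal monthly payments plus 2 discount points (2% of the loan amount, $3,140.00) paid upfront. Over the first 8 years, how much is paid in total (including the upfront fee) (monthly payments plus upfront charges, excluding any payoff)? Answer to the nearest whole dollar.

Monthly rate = 6.45%/12 = 0.0053750; payment = 157,000 × 0.0053750 / (1 − (1+0.0053750)^−120) = $1,778.71.
Total outlay = 96 × $1,778.71 + $3,140.00 = $173,896.16.

$173,896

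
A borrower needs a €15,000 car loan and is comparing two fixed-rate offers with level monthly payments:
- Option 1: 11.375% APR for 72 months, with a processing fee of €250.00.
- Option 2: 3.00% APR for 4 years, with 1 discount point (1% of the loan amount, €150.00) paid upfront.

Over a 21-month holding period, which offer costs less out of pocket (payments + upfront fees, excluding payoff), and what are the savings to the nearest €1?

Option 1: monthly rate = 11.375%/12 = 0.0094792; payment = 15,000 × 0.0094792 / (1 − (1+0.0094792)^−72) = €288.40.
Option 2: monthly rate = 3%/12 = 0.0025000; payment = 15,000 × 0.0025000 / (1 − (1+0.0025000)^−48) = €332.01.
Over 21 months: Option 1 costs 21 × €288.40 + €250.00 = €6,306.40; Option 2 costs 21 × €332.01 + €150.00 = €7,122.21.
Option 1 is cheaper by €7,122.21 − €6,306.40 = €815.81.

Option 1 by €816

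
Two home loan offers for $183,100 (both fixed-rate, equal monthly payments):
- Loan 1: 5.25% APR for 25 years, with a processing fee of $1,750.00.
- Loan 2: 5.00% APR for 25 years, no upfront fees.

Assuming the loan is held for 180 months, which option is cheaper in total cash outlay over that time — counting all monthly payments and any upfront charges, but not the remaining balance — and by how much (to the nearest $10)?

Loan 1: monthly rate = 5.25%/12 = 0.0043750; payment = 183,100 × 0.0043750 / (1 − (1+0.0043750)^−300) = $1,097.22.
Loan 2: monthly rate = 5%/12 = 0.0041667; payment = 183,100 × 0.0041667 / (1 − (1+0.0041667)^−300) = $1,070.38.
Over 180 months: Loan 1 costs 180 × $1,097.22 + $1,750.00 = $199,249.60; Loan 2 costs 180 × $1,070.38 = $192,668.40.
Loan 2 is cheaper by $199,249.60 − $192,668.40 = $6,581.20.

Loan 2 by $6,580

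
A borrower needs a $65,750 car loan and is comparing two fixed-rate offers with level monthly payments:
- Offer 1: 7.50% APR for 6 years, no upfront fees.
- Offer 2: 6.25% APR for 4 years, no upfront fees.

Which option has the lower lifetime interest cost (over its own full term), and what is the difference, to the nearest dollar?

Offer 1: at 7.50% the monthly rate is 0.0062500, so the payment is 65,750 × 0.0062500 / (1 − 1.0062500^−72) = $1,136.82.
Total interest on Offer 1 = 72 × $1,136.82 − $65,750 = $16,101.04.
Offer 2: at 6.25% the monthly rate is 0.0052083, so the payment is 65,750 × 0.0052083 / (1 − 1.0052083^−48) = $1,551.69.
Total interest on Offer 2 = 48 × $1,551.69 − $65,750 = $8,731.12.
Offer 2 is lower by $7,369.92.

Offer 2 by $7,370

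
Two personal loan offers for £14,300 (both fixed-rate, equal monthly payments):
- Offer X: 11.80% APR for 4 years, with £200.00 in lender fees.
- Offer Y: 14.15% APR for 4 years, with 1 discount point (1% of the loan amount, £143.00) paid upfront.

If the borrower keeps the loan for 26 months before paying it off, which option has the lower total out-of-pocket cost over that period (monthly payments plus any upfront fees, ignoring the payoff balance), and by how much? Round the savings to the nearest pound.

Offer X: monthly rate = 11.8%/12 = 0.0098333; payment = 14,300 × 0.0098333 / (1 − (1+0.0098333)^−48) = £375.17.
Offer Y: at 14.15% the monthly rate is 0.0117917, so the payment is 14,300 × 0.0117917 / (1 − 1.0117917^−48) = £391.85.
Over 26 months: Offer X costs 26 × £375.17 + £200.00 = £9,954.42; Offer Y costs 26 × £391.85 + £143.00 = £10,331.10.
Offer X is cheaper by £10,331.10 − £9,954.42 = £376.68.

Offer X by £377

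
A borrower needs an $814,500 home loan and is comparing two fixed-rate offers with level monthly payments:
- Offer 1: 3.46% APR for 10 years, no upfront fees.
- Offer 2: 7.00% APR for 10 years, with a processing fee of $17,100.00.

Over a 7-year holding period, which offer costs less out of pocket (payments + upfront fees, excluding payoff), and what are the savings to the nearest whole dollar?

Offer 1: at 3.46% the monthly rate is 0.0028833, so the payment is 814,500 × 0.0028833 / (1 − 1.0028833^−120) = $8,039.00.
Offer 2: monthly rate = 7%/12 = 0.0058333; payment = 814,500 × 0.0058333 / (1 − (1+0.0058333)^−120) = $9,457.04.
Over 84 months: Offer 1 costs 84 × $8,039.00 = $675,276.00; Offer 2 costs 84 × $9,457.04 + $17,100.00 = $811,491.36.
Offer 1 is cheaper by $811,491.36 − $675,276.00 = $136,215.36.

Offer 1 by $136,215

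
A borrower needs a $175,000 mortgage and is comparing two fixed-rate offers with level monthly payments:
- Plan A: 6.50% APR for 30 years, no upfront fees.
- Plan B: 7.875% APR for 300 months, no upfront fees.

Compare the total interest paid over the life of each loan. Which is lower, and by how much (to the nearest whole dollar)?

Plan A by $2,663

Plan A: at 6.50% the monthly rate is 0.0054167, so the payment is 175,000 × 0.0054167 / (1 − 1.0054167^−360) = $1,106.12.
Total interest on Plan A = 360 × $1,106.12 − $175,000 = $223,203.20.
Plan B: monthly rate = 7.875%/12 = 0.0065625; payment = 175,000 × 0.0065625 / (1 − (1+0.0065625)^−300) = $1,336.22.
Total interest on Plan B = 300 × $1,336.22 − $175,000 = $225,866.00.
Plan A is lower by $2,662.80.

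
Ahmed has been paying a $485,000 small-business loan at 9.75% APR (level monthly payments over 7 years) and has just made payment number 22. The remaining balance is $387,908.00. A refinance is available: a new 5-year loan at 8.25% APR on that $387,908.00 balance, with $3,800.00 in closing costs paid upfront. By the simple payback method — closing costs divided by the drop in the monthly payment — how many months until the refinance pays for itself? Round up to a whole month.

50 months

Current payment = 485,000 × 9.75%/12 / (1 − (1+0.0081250)^−84) = $7,989.06.
Refinanced payment = 387,908.00 × 0.0068750 / (1 − (1+0.0068750)^−60) = $7,911.87.
Monthly savings = $7,989.06 − $7,911.87 = $77.19.
Break-even = $3,800.00 / $77.19 = 49.23 → 50 months.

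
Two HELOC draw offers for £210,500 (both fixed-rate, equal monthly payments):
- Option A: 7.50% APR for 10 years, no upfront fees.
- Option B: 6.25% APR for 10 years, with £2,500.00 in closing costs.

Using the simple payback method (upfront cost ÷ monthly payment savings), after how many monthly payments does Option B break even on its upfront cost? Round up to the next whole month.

Option A: monthly rate = 7.5%/12 = 0.0062500; payment = 210,500 × 0.0062500 / (1 − (1+0.0062500)^−120) = £2,498.67.
Option B: at 6.25% the monthly rate is 0.0052083, so the payment is 210,500 × 0.0052083 / (1 − 1.0052083^−120) = £2,363.50.
Monthly savings = £2,498.67 − £2,363.50 = £135.17.
Break-even = £2,500.00 / £135.17 = 18.50 → 19 months.

19 months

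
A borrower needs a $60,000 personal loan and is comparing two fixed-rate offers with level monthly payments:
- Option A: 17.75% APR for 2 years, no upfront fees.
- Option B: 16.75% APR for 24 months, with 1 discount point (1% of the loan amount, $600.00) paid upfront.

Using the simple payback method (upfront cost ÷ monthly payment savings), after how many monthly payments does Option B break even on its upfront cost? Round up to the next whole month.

21 months

Option A: monthly rate = 17.75%/12 = 0.0147917; payment = 60,000 × 0.0147917 / (1 − (1+0.0147917)^−24) = $2,988.20.
Option B: at 16.75% the monthly rate is 0.0139583, so the payment is 60,000 × 0.0139583 / (1 − 1.0139583^−24) = $2,959.33.
Monthly savings = $2,988.20 − $2,959.33 = $28.87.
Break-even = $600.00 / $28.87 = 20.78 → 21 months.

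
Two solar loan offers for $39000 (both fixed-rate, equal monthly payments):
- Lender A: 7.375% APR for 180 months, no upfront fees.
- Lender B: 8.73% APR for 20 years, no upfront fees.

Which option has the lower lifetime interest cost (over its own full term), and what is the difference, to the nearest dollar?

Lender A: monthly rate = 7.375%/12 = 0.0061458; payment = 39,000 × 0.0061458 / (1 − (1+0.0061458)^−180) = $358.77.
Total interest on Lender A = 180 × $358.77 − $39,000 = $25,578.60.
Lender B: at 8.73% the monthly rate is 0.0072750, so the payment is 39,000 × 0.0072750 / (1 − 1.0072750^−240) = $344.15.
Total interest on Lender B = 240 × $344.15 − $39,000 = $43,596.00.
Lender A is lower by $18,017.40.

Lender A by $18,017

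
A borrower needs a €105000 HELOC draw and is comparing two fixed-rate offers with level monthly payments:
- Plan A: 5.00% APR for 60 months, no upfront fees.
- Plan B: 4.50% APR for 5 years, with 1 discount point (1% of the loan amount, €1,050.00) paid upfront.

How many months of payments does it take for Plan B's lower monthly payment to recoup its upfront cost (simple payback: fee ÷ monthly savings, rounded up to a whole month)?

Plan A: monthly rate = 5%/12 = 0.0041667; payment = 105,000 × 0.0041667 / (1 − (1+0.0041667)^−60) = €1,981.48.
Plan B: at 4.50% the monthly rate is 0.0037500, so the payment is 105,000 × 0.0037500 / (1 − 1.0037500^−60) = €1,957.52.
Monthly savings = €1,981.48 − €1,957.52 = €23.96.
Break-even = €1,050.00 / €23.96 = 43.82 → 44 months.

44 months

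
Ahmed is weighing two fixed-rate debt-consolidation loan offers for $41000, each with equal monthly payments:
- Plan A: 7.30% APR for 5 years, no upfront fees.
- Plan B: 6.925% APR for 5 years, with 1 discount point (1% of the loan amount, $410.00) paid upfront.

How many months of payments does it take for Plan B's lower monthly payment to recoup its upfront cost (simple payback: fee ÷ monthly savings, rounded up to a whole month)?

Plan A: monthly rate = 7.3%/12 = 0.0060833; payment = 41,000 × 0.0060833 / (1 − (1+0.0060833)^−60) = $817.66.
Plan B: at 6.925% the monthly rate is 0.0057708, so the payment is 41,000 × 0.0057708 / (1 − 1.0057708^−60) = $810.40.
Monthly savings = $817.66 − $810.40 = $7.26.
Break-even = $410.00 / $7.26 = 56.47 → 57 months.

57 months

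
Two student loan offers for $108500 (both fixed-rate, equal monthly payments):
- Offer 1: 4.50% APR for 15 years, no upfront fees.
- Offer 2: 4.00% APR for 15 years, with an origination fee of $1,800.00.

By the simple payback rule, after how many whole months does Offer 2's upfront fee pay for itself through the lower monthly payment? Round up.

Offer 1: at 4.50% the monthly rate is 0.0037500, so the payment is 108,500 × 0.0037500 / (1 − 1.0037500^−180) = $830.02.
Offer 2: monthly rate = 4%/12 = 0.0033333; payment = 108,500 × 0.0033333 / (1 − (1+0.0033333)^−180) = $802.56.
Monthly savings = $830.02 − $802.56 = $27.46.
Break-even = $1,800.00 / $27.46 = 65.55 → 66 months.

66 months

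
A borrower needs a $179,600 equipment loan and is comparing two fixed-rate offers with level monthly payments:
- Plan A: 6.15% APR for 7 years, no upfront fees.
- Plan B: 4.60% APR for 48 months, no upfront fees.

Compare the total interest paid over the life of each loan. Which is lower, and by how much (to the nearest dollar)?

Plan A: monthly rate = 6.15%/12 = 0.0051250; payment = 179,600 × 0.0051250 / (1 − (1+0.0051250)^−84) = $2,636.63.
Total interest on Plan A = 84 × $2,636.63 − $179,600 = $41,876.92.
Plan B: at 4.60% the monthly rate is 0.0038333, so the payment is 179,600 × 0.0038333 / (1 − 1.0038333^−48) = $4,103.60.
Total interest on Plan B = 48 × $4,103.60 − $179,600 = $17,372.80.
Plan B is lower by $24,504.12.

Plan B by $24,504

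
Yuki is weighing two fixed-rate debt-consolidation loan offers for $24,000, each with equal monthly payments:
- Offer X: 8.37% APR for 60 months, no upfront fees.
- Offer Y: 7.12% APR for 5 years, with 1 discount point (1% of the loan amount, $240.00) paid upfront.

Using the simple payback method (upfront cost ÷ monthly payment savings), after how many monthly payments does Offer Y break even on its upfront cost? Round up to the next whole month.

Offer X: at 8.37% the monthly rate is 0.0069750, so the payment is 24,000 × 0.0069750 / (1 − 1.0069750^−60) = $490.89.
Offer Y: at 7.12% the monthly rate is 0.0059333, so the payment is 24,000 × 0.0059333 / (1 − 1.0059333^−60) = $476.59.
Monthly savings = $490.89 − $476.59 = $14.30.
Break-even = $240.00 / $14.30 = 16.78 → 17 months.

17 months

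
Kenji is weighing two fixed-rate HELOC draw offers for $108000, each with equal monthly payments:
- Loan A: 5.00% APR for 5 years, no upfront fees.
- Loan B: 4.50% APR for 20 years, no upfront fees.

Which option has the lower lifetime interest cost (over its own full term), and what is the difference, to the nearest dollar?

Loan A by $41,697

Loan A: at 5.00% the monthly rate is 0.0041667, so the payment is 108,000 × 0.0041667 / (1 − 1.0041667^−60) = $2,038.09.
Total interest on Loan A = 60 × $2,038.09 − $108,000 = $14,285.40.
Loan B: monthly rate = 4.5%/12 = 0.0037500; payment = 108,000 × 0.0037500 / (1 − (1+0.0037500)^−240) = $683.26.
Total interest on Loan B = 240 × $683.26 − $108,000 = $55,982.40.
Loan A is lower by $41,697.00.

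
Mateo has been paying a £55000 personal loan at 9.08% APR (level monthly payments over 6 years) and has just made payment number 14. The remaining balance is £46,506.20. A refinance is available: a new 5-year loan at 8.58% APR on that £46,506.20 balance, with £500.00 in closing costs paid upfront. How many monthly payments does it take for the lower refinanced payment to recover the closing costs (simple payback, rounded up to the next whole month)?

14 months

Current payment = 55,000 × 9.08%/12 / (1 − (1+0.0075667)^−72) = £993.59.
Refinanced payment = 46,506.20 × 0.0071500 / (1 − (1+0.0071500)^−60) = £955.94.
Monthly savings = £993.59 − £955.94 = £37.65.
Break-even = £500.00 / £37.65 = 13.28 → 14 months.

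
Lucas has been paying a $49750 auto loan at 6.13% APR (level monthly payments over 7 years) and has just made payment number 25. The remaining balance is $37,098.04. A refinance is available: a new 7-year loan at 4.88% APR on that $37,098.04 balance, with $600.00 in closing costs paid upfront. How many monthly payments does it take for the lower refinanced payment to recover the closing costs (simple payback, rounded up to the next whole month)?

Current payment = 49,750 × 6.13%/12 / (1 − (1+0.0051083)^−84) = $729.88.
Refinanced payment = 37,098.04 × 0.0040667 / (1 − (1+0.0040667)^−84) = $522.25.
Monthly savings = $729.88 − $522.25 = $207.63.
Break-even = $600.00 / $207.63 = 2.89 → 3 months.

3 months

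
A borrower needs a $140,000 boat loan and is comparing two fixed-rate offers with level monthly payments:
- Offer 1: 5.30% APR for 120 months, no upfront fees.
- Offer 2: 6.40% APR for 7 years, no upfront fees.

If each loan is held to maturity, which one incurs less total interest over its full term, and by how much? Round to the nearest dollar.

Offer 1: monthly rate = 5.3%/12 = 0.0044167; payment = 140,000 × 0.0044167 / (1 − (1+0.0044167)^−120) = $1,505.53.
Total interest on Offer 1 = 120 × $1,505.53 − $140,000 = $40,663.60.
Offer 2: at 6.40% the monthly rate is 0.0053333, so the payment is 140,000 × 0.0053333 / (1 − 1.0053333^−84) = $2,072.15.
Total interest on Offer 2 = 84 × $2,072.15 − $140,000 = $34,060.60.
Offer 2 is lower by $6,603.00.

Offer 2 by $6,603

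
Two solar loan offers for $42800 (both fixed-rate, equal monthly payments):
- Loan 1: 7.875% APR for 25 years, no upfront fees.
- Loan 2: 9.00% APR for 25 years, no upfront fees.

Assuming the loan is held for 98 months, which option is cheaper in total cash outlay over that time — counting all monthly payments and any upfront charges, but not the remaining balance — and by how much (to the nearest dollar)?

Loan 1: at 7.875% the monthly rate is 0.0065625, so the payment is 42,800 × 0.0065625 / (1 − 1.0065625^−300) = $326.80.
Loan 2: monthly rate = 9%/12 = 0.0075000; payment = 42,800 × 0.0075000 / (1 − (1+0.0075000)^−300) = $359.18.
Over 98 months: Loan 1 costs 98 × $326.80 = $32,026.40; Loan 2 costs 98 × $359.18 = $35,199.64.
Loan 1 is cheaper by $35,199.64 − $32,026.40 = $3,173.24.

Loan 1 by $3,173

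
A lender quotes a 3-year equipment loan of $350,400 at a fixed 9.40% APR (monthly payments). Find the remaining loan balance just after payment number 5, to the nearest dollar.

With monthly rate i = 9.4%/12 = 0.0078333, the balance after k of n payments is P · [(1+i)^n − (1+i)^k] / [(1+i)^n − 1].
(1+0.0078333)^36 = 1.32432280 and (1+0.0078333)^5 = 1.03978510, so the balance is 350,400 × (1.32432280 − 1.03978510) / (1.32432280 − 1) = $307,415.97.

$307,416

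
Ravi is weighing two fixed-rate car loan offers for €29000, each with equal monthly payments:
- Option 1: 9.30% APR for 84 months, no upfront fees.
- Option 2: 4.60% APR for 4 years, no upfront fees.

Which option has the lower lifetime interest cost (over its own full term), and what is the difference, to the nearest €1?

Option 1: at 9.30% the monthly rate is 0.0077500, so the payment is 29,000 × 0.0077500 / (1 − 1.0077500^−84) = €471.01.
Total interest on Option 1 = 84 × €471.01 − €29,000 = €10,564.84.
Option 2: at 4.60% the monthly rate is 0.0038333, so the payment is 29,000 × 0.0038333 / (1 − 1.0038333^−48) = €662.61.
Total interest on Option 2 = 48 × €662.61 − €29,000 = €2,805.28.
Option 2 is lower by €7,759.56.

Option 2 by €7,760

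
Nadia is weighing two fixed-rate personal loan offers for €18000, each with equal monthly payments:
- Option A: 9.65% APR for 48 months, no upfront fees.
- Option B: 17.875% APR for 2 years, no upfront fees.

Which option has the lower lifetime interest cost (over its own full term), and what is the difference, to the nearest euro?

Option A: at 9.65% the monthly rate is 0.0080417, so the payment is 18,000 × 0.0080417 / (1 − 1.0080417^−48) = €453.51.
Total interest on Option A = 48 × €453.51 − €18,000 = €3,768.48.
Option B: at 17.875% the monthly rate is 0.0148958, so the payment is 18,000 × 0.0148958 / (1 − 1.0148958^−24) = €897.55.
Total interest on Option B = 24 × €897.55 − €18,000 = €3,541.20.
Option B is lower by €227.28.

Option B by €227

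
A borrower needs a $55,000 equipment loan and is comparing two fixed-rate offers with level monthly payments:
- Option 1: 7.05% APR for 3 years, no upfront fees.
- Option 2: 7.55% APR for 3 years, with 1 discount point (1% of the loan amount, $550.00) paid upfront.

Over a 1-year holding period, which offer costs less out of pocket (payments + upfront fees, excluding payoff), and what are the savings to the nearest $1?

Option 1: monthly rate = 7.05%/12 = 0.0058750; payment = 55,000 × 0.0058750 / (1 − (1+0.0058750)^−36) = $1,699.50.
Option 2: at 7.55% the monthly rate is 0.0062917, so the payment is 55,000 × 0.0062917 / (1 − 1.0062917^−36) = $1,712.11.
Over 12 months: Option 1 costs 12 × $1,699.50 = $20,394.00; Option 2 costs 12 × $1,712.11 + $550.00 = $21,095.32.
Option 1 is cheaper by $21,095.32 − $20,394.00 = $701.32.

Option 1 by $701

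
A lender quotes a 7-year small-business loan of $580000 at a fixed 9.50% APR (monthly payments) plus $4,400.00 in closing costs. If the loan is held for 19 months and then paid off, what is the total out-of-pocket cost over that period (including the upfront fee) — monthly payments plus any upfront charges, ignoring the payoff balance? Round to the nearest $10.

Monthly rate = 9.5%/12 = 0.0079167; payment = 580,000 × 0.0079167 / (1 − (1+0.0079167)^−84) = $9,479.51.
Total outlay = 19 × $9,479.51 + $4,400.00 = $184,510.69.

$184,510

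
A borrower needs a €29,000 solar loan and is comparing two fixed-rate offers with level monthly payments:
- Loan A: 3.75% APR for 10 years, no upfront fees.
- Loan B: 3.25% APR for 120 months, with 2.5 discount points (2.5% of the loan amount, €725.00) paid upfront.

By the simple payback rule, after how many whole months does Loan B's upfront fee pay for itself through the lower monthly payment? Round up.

107 months

Loan A: monthly rate = 3.75%/12 = 0.0031250; payment = 29,000 × 0.0031250 / (1 − (1+0.0031250)^−120) = €290.18.
Loan B: at 3.25% the monthly rate is 0.0027083, so the payment is 29,000 × 0.0027083 / (1 − 1.0027083^−120) = €283.39.
Monthly savings = €290.18 − €283.39 = €6.79.
Break-even = €725.00 / €6.79 = 106.77 → 107 months.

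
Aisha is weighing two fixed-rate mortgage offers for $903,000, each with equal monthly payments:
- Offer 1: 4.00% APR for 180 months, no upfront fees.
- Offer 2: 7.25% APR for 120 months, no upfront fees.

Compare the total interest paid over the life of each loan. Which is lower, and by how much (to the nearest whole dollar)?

Offer 1: monthly rate = 4%/12 = 0.0033333; payment = 903,000 × 0.0033333 / (1 − (1+0.0033333)^−180) = $6,679.38.
Total interest on Offer 1 = 180 × $6,679.38 − $903,000 = $299,288.40.
Offer 2: at 7.25% the monthly rate is 0.0060417, so the payment is 903,000 × 0.0060417 / (1 − 1.0060417^−120) = $10,601.31.
Total interest on Offer 2 = 120 × $10,601.31 − $903,000 = $369,157.20.
Offer 1 is lower by $69,868.80.

Offer 1 by $69,869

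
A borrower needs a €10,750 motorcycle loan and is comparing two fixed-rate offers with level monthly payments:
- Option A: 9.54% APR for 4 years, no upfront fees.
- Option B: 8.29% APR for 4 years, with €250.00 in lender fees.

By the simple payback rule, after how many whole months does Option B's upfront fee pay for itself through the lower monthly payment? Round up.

Option A: at 9.54% the monthly rate is 0.0079500, so the payment is 10,750 × 0.0079500 / (1 − 1.0079500^−48) = €270.28.
Option B: monthly rate = 8.29%/12 = 0.0069083; payment = 10,750 × 0.0069083 / (1 − (1+0.0069083)^−48) = €263.90.
Monthly savings = €270.28 − €263.90 = €6.38.
Break-even = €250.00 / €6.38 = 39.18 → 40 months.

40 months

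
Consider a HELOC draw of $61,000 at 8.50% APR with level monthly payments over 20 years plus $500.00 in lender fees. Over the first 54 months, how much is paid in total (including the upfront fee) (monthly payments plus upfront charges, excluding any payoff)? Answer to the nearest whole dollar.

$29,086

At 8.50% the monthly rate is 0.0070833, so the payment is 61,000 × 0.0070833 / (1 − 1.0070833^−240) = $529.37.
Total outlay = 54 × $529.37 + $500.00 = $29,085.98.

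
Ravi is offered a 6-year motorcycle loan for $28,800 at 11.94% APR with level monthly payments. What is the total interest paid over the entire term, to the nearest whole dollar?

At 11.94% the monthly rate is 0.0099500, so the payment is 28,800 × 0.0099500 / (1 − 1.0099500^−72) = $562.15.
Total paid = 72 × $562.15 = $40,474.80; interest = $40,474.80 − $28,800 = $11,674.80.

$11,675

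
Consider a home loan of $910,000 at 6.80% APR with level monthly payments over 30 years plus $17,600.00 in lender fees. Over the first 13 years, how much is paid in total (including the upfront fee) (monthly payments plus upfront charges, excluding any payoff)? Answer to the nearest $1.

Monthly rate = 6.8%/12 = 0.0056667; payment = 910,000 × 0.0056667 / (1 − (1+0.0056667)^−360) = $5,932.52.
Total outlay = 156 × $5,932.52 + $17,600.00 = $943,073.12.

$943,073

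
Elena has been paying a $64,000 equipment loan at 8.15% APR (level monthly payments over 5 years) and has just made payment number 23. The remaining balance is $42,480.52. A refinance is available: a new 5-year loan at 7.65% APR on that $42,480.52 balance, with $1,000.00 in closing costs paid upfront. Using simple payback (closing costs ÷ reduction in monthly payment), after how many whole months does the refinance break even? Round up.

Current payment = 64,000 × 8.15%/12 / (1 − (1+0.0067917)^−60) = $1,302.29.
Refinanced payment = 42,480.52 × 0.0063750 / (1 − (1+0.0063750)^−60) = $854.25.
Monthly savings = $1,302.29 − $854.25 = $448.04.
Break-even = $1,000.00 / $448.04 = 2.23 → 3 months.

3 months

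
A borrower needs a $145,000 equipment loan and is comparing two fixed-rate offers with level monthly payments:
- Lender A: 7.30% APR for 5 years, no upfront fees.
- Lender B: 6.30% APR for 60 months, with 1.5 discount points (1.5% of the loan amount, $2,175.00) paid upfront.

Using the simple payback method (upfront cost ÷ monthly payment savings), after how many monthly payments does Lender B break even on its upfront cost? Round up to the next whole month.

Lender A: at 7.30% the monthly rate is 0.0060833, so the payment is 145,000 × 0.0060833 / (1 − 1.0060833^−60) = $2,891.74.
Lender B: monthly rate = 6.3%/12 = 0.0052500; payment = 145,000 × 0.0052500 / (1 − (1+0.0052500)^−60) = $2,823.53.
Monthly savings = $2,891.74 − $2,823.53 = $68.21.
Break-even = $2,175.00 / $68.21 = 31.89 → 32 months.

32 months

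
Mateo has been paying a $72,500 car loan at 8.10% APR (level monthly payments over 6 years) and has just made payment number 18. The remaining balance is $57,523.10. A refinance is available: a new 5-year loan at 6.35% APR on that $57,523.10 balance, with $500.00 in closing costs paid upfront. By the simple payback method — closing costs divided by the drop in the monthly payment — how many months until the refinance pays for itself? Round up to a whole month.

Current payment = 72,500 × 8.1%/12 / (1 − (1+0.0067500)^−72) = $1,274.70.
Refinanced payment = 57,523.10 × 0.0052917 / (1 − (1+0.0052917)^−60) = $1,121.47.
Monthly savings = $1,274.70 − $1,121.47 = $153.23.
Break-even = $500.00 / $153.23 = 3.26 → 4 months.

4 months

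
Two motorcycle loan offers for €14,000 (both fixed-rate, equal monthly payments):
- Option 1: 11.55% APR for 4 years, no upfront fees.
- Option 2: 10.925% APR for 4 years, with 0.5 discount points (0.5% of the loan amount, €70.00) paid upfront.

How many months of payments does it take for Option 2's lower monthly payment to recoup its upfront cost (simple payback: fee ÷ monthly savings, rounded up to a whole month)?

Option 1: at 11.55% the monthly rate is 0.0096250, so the payment is 14,000 × 0.0096250 / (1 − 1.0096250^−48) = €365.59.
Option 2: at 10.925% the monthly rate is 0.0091042, so the payment is 14,000 × 0.0091042 / (1 − 1.0091042^−48) = €361.33.
Monthly savings = €365.59 − €361.33 = €4.26.
Break-even = €70.00 / €4.26 = 16.43 → 17 months.

17 months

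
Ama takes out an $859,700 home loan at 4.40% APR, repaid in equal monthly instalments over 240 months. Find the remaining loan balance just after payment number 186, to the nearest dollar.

$263,746

With monthly rate i = 4.4%/12 = 0.0036667, the balance after k of n payments is P · [(1+i)^n − (1+i)^k] / [(1+i)^n − 1].
(1+0.0036667)^240 = 2.40702272 and (1+0.0036667)^186 = 1.97536406, so the balance is 859,700 × (2.40702272 − 1.97536406) / (2.40702272 − 1) = $263,746.24.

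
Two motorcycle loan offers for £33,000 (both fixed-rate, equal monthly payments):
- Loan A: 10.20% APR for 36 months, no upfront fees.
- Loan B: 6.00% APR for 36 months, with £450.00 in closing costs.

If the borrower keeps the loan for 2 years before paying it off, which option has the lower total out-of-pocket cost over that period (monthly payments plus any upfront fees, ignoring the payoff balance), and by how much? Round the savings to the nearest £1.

Loan B by £1,086

Loan A: monthly rate = 10.2%/12 = 0.0085000; payment = 33,000 × 0.0085000 / (1 − (1+0.0085000)^−36) = £1,067.92.
Loan B: at 6.00% the monthly rate is 0.0050000, so the payment is 33,000 × 0.0050000 / (1 − 1.0050000^−36) = £1,003.92.
Over 24 months: Loan A costs 24 × £1,067.92 = £25,630.08; Loan B costs 24 × £1,003.92 + £450.00 = £24,544.08.
Loan B is cheaper by £25,630.08 − £24,544.08 = £1,086.00.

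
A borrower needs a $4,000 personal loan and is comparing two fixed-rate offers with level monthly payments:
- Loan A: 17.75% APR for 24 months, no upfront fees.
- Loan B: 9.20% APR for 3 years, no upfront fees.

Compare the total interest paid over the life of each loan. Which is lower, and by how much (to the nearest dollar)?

Loan B by $189

Loan A: monthly rate = 17.75%/12 = 0.0147917; payment = 4,000 × 0.0147917 / (1 − (1+0.0147917)^−24) = $199.21.
Total interest on Loan A = 24 × $199.21 − $4,000 = $781.04.
Loan B: monthly rate = 9.2%/12 = 0.0076667; payment = 4,000 × 0.0076667 / (1 − (1+0.0076667)^−36) = $127.57.
Total interest on Loan B = 36 × $127.57 − $4,000 = $592.52.
Loan B is lower by $188.52.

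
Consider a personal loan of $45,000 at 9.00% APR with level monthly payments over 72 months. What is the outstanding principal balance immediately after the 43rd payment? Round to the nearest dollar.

With monthly rate i = 9%/12 = 0.0075000, the balance after k of n payments is P · [(1+i)^n − (1+i)^k] / [(1+i)^n − 1].
(1+0.0075000)^72 = 1.71255271 and (1+0.0075000)^43 = 1.37891456, so the balance is 45,000 × (1.71255271 − 1.37891456) / (1.71255271 − 1) = $21,070.32.

$21,070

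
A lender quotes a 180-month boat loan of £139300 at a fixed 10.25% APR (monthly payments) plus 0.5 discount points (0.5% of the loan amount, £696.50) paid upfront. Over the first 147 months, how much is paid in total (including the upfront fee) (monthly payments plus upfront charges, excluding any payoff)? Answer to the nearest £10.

Monthly rate = 10.25%/12 = 0.0085417; payment = 139,300 × 0.0085417 / (1 − (1+0.0085417)^−180) = £1,518.30.
Total outlay = 147 × £1,518.30 + £696.50 = £223,886.60.

£223,890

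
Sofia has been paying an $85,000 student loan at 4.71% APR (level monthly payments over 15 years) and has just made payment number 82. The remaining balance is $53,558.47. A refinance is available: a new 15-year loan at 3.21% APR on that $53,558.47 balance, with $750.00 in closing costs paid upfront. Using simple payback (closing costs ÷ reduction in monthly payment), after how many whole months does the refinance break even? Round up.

Current payment = 85,000 × 4.71%/12 / (1 − (1+0.0039250)^−180) = $659.40.
Refinanced payment = 53,558.47 × 0.0026750 / (1 − (1+0.0026750)^−180) = $375.30.
Monthly savings = $659.40 − $375.30 = $284.10.
Break-even = $750.00 / $284.10 = 2.64 → 3 months.

3 months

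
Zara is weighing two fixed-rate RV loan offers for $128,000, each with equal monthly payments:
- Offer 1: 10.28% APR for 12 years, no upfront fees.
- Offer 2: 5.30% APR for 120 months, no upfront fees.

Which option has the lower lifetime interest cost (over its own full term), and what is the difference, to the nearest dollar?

Offer 1: at 10.28% the monthly rate is 0.0085667, so the payment is 128,000 × 0.0085667 / (1 − 1.0085667^−144) = $1,550.48.
Total interest on Offer 1 = 144 × $1,550.48 − $128,000 = $95,269.12.
Offer 2: monthly rate = 5.3%/12 = 0.0044167; payment = 128,000 × 0.0044167 / (1 − (1+0.0044167)^−120) = $1,376.49.
Total interest on Offer 2 = 120 × $1,376.49 − $128,000 = $37,178.80.
Offer 2 is lower by $58,090.32.

Offer 2 by $58,090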